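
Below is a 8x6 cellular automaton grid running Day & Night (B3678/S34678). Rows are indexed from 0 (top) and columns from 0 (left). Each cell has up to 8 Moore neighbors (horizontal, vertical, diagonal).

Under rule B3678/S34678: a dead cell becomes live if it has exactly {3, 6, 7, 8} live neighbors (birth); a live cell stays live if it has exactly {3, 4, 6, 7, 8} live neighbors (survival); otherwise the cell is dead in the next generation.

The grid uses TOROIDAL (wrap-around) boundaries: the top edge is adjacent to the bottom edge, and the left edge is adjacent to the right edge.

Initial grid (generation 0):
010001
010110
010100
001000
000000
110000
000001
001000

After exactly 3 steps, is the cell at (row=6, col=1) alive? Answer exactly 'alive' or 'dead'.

Answer: alive

Derivation:
Simulating step by step:
Generation 0 (given above): 12 live cells
Generation 1: 10 live cells
100110
000010
000110
000000
010000
000000
110000
100000
Generation 2: 4 live cells
000000
000010
000000
000000
000000
110000
000000
100000
Generation 3: 2 live cells
000000
000000
000000
000000
000000
000000
110000
000000

Cell (6,1) at generation 3: 1 -> alive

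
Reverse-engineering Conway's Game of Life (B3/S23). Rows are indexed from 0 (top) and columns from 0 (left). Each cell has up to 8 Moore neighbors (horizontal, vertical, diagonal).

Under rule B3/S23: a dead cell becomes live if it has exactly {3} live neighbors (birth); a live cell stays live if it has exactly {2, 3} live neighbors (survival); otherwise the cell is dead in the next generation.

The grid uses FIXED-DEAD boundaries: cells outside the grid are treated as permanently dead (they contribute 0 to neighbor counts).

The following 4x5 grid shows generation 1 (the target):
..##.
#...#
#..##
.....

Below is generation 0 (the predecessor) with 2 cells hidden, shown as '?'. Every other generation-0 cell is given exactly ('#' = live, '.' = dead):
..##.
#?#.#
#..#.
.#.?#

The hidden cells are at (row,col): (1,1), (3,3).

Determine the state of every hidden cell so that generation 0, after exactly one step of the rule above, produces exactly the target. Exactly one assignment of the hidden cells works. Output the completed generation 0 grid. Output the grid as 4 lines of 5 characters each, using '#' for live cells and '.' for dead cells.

Hidden generation-0 cells (in order): (1,1), (3,3).
A hidden cell only influences target cells in its own 3x3 neighborhood. Try each of the 2^2 = 4 assignments, step the completed generation 0 forward once under B3/S23, and compare with the target:
  (1,1)=. (3,3)=. -> step gives (0,1)='#' but target has '.' -> reject
  (1,1)=. (3,3)=# -> step gives (0,1)='#' but target has '.' -> reject
  (1,1)=# (3,3)=. -> step reproduces the target at every cell -> ACCEPT
  (1,1)=# (3,3)=# -> step gives (2,3)='.' but target has '#' -> reject
Unique solution: (1,1)=live, (3,3)=dead.
Check: live-neighbor counts of every cell in the completed generation 0:
24332
24452
35433
21221
Applying B3/S23 to generation 0 with these counts gives:
..##.
#...#
#..##
.....
which matches the target exactly.

Answer: ..##.
###.#
#..#.
.#..#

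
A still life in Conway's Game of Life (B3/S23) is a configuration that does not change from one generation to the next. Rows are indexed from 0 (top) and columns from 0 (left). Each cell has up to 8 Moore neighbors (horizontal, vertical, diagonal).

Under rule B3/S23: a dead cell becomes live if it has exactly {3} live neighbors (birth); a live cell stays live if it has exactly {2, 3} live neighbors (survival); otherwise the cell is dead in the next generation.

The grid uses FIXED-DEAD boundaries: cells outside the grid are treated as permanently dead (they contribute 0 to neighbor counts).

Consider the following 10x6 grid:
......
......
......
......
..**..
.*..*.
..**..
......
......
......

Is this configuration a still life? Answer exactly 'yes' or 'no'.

Answer: yes

Derivation:
Compute generation 1 and compare to generation 0 (given above):
Generation 1:
......
......
......
......
..**..
.*..*.
..**..
......
......
......
The grids are IDENTICAL -> still life.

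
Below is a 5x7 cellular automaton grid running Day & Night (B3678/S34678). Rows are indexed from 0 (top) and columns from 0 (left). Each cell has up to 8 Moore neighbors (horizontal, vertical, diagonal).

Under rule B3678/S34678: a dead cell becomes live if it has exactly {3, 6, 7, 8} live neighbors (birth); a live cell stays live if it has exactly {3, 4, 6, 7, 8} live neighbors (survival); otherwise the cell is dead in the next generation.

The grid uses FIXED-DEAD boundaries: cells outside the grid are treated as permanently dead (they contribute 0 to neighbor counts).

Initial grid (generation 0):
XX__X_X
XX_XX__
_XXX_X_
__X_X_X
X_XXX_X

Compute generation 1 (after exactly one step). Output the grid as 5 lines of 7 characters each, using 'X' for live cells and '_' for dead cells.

Answer: XXXX_X_
X_XXX__
XX___X_
___XX__
_X_X___

Derivation:
Simulating step by step:
Generation 0 (given above): 20 live cells
Generation 1: 16 live cells
(generation 1 grid is the final answer)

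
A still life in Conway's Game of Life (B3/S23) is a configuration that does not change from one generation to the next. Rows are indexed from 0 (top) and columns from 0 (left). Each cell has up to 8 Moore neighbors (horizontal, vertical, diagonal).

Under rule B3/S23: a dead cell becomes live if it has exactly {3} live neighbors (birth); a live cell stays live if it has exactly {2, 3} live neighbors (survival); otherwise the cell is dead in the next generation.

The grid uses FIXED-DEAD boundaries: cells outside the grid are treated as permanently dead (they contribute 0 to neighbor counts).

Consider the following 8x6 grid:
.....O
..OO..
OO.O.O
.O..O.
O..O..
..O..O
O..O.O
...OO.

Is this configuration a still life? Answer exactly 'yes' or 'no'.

Answer: no

Derivation:
Compute generation 1 and compare to generation 0 (given above):
Generation 1:
......
.OOO..
OO.O..
.O.OO.
.OOOO.
.OOO..
..OO.O
...OO.
Cell (0,5) differs: gen0=1 vs gen1=0 -> NOT a still life.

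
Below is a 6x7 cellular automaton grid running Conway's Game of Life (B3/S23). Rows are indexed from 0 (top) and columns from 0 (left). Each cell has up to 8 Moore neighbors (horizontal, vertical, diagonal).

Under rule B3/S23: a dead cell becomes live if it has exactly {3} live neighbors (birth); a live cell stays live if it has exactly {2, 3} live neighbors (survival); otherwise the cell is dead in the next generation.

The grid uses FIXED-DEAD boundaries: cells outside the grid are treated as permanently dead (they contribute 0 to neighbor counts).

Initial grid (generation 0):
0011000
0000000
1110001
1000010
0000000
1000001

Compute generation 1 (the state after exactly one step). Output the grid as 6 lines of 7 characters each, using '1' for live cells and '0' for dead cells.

Simulating step by step:
Generation 0 (given above): 10 live cells
Generation 1: 4 live cells
(generation 1 grid is the final answer)

Answer: 0000000
0001000
1100000
1000000
0000000
0000000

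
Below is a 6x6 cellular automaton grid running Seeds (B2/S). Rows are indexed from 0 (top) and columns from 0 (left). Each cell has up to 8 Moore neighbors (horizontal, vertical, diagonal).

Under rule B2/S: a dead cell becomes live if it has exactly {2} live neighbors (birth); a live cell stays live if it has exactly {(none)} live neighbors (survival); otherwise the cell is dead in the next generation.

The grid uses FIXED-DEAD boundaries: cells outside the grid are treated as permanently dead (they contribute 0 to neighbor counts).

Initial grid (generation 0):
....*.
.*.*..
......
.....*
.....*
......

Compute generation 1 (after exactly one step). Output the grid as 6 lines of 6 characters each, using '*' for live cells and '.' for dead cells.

Answer: ..**..
..*.*.
..*.*.
....*.
....*.
......

Derivation:
Simulating step by step:
Generation 0 (given above): 5 live cells
Generation 1: 8 live cells
(generation 1 grid is the final answer)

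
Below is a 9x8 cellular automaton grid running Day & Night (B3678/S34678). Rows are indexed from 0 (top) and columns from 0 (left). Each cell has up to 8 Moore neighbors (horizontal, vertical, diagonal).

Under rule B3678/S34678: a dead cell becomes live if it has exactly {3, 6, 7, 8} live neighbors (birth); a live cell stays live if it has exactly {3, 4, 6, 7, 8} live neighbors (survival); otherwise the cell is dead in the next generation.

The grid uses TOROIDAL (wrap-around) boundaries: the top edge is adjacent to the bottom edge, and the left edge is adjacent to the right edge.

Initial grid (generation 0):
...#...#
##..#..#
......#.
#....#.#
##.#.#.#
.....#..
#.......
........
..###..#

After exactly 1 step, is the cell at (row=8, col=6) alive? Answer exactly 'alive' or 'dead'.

Simulating step by step:
Generation 0 (given above): 21 live cells
Generation 1: 22 live cells
.#.#..##
#.....##
.#...##.
##..#..#
#......#
.#..#.##
........
...#....
...#....

Cell (8,6) at generation 1: 0 -> dead

Answer: dead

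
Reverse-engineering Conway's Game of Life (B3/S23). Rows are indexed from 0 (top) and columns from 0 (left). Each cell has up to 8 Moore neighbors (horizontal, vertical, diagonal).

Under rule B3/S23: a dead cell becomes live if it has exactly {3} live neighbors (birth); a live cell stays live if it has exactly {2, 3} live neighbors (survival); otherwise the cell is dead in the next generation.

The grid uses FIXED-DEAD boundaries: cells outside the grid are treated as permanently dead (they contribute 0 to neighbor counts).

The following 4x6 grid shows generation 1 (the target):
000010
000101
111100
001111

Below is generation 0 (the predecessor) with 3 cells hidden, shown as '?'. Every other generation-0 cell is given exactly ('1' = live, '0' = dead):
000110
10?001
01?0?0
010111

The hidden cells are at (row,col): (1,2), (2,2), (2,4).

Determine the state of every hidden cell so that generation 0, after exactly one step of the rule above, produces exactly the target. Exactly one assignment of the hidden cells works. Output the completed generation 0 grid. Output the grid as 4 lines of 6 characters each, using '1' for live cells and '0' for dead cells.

Hidden generation-0 cells (in order): (1,2), (2,2), (2,4).
A hidden cell only influences target cells in its own 3x3 neighborhood. Try each of the 2^3 = 8 assignments, step the completed generation 0 forward once under B3/S23, and compare with the target:
  (1,2)=0 (2,2)=0 (2,4)=0 -> step gives (1,3)='0' but target has '1' -> reject
  (1,2)=0 (2,2)=0 (2,4)=1 -> step reproduces the target at every cell -> ACCEPT
  (1,2)=0 (2,2)=1 (2,4)=0 -> step gives (1,1)='1' but target has '0' -> reject
  (1,2)=0 (2,2)=1 (2,4)=1 -> step gives (1,1)='1' but target has '0' -> reject
  (1,2)=1 (2,2)=0 (2,4)=0 -> step gives (0,3)='1' but target has '0' -> reject
  (1,2)=1 (2,2)=0 (2,4)=1 -> step gives (0,3)='1' but target has '0' -> reject
  (1,2)=1 (2,2)=1 (2,4)=0 -> step gives (0,3)='1' but target has '0' -> reject
  (1,2)=1 (2,2)=1 (2,4)=1 -> step gives (0,3)='1' but target has '0' -> reject
Unique solution: (1,2)=dead, (2,2)=dead, (2,4)=live.
Check: live-neighbor counts of every cell in the completed generation 0:
111122
122342
323344
213232
Applying B3/S23 to generation 0 with these counts gives:
000010
000101
111100
001111
which matches the target exactly.

Answer: 000110
100001
010010
010111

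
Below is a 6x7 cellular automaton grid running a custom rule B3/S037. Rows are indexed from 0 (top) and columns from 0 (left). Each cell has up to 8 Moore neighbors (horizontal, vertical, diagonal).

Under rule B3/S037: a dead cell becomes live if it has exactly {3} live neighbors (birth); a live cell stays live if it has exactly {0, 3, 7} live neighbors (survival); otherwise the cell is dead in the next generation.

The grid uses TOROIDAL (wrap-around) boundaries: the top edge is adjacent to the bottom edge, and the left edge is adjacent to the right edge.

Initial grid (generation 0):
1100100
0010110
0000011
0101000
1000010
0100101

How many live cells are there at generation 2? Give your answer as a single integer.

Answer: 6

Derivation:
Simulating step by step:
Generation 0 (given above): 15 live cells
Generation 1: 23 live cells
1110101
1101100
0011010
1001110
1110101
0100001
Generation 2: 6 live cells
0000001
0000000
1000010
1000000
0010100
0000000
Population at generation 2: 6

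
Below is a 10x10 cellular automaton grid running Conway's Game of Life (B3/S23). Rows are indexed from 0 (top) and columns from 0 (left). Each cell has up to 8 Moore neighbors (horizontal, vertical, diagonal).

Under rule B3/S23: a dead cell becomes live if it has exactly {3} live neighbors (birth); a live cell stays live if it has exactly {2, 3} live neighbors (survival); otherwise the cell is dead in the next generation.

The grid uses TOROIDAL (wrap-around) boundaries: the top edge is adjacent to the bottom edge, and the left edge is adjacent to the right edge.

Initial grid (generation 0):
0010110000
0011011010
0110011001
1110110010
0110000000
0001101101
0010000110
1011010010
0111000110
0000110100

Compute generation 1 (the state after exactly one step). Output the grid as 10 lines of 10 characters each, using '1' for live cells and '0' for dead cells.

Simulating step by step:
Generation 0 (given above): 42 live cells
Generation 1: 31 live cells
(generation 1 grid is the final answer)

Answer: 0010000100
0000000100
0000000011
0000111001
0000001111
0101001100
0110010000
0000101000
0100010111
0100010110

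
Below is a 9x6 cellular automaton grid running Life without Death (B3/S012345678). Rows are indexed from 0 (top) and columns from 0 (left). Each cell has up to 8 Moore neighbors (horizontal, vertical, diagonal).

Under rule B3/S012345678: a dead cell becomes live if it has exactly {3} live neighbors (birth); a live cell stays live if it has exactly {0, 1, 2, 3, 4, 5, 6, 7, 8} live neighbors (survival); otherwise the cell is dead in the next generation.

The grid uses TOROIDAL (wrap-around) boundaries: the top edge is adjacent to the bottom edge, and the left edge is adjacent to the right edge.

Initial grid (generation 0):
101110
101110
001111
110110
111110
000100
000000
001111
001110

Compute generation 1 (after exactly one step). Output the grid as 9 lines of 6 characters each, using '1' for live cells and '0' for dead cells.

Answer: 101110
101110
001111
110110
111110
010110
001000
001111
001110

Derivation:
Simulating step by step:
Generation 0 (given above): 29 live cells
Generation 1: 32 live cells
(generation 1 grid is the final answer)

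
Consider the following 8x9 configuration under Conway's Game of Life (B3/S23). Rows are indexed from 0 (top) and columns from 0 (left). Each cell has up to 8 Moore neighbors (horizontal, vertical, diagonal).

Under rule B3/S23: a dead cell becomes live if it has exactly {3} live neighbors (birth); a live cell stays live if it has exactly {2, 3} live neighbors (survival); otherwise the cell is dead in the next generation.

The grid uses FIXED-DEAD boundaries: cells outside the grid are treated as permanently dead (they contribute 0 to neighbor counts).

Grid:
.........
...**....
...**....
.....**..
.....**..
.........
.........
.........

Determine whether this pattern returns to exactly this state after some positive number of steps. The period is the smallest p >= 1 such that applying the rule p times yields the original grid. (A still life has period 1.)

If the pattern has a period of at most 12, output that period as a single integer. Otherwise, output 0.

Simulating and comparing each generation to the original:
Gen 0 (original, given above): 8 live cells
Gen 1: 6 live cells, differs from original
Gen 2: 8 live cells, MATCHES original -> period = 2

Answer: 2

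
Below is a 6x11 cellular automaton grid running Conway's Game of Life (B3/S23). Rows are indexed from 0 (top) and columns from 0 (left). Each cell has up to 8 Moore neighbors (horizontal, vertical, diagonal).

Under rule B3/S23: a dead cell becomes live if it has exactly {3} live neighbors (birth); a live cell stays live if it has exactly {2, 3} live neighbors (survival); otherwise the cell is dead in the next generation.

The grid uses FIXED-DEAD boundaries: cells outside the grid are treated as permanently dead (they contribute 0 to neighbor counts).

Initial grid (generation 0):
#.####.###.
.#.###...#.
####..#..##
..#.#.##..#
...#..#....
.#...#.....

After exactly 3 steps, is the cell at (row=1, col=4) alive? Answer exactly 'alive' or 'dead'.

Simulating step by step:
Generation 0 (given above): 29 live cells
Generation 1: 23 live cells
.##..##.##.
.......#...
#.....#####
....#.##.##
..###.##...
...........
Generation 2: 16 live cells
......###..
.#...#....#
.....#....#
....#.....#
...##.###..
...#.......
Generation 3: 21 live cells
......##...
.....#.#.#.
....##...##
...##.##.#.
...###.#...
...##..#...

Cell (1,4) at generation 3: 0 -> dead

Answer: dead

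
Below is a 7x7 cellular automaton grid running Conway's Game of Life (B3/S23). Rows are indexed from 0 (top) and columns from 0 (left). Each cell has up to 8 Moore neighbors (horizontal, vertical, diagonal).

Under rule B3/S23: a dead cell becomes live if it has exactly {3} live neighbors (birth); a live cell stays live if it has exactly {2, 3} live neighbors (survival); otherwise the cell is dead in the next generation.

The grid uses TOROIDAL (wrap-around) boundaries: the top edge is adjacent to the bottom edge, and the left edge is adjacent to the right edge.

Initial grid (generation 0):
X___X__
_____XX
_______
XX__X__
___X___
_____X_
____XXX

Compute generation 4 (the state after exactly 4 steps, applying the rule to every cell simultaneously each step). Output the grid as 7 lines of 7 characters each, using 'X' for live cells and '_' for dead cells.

Answer: _______
X______
___X___
___X___
___XX_X
X___X_X
_X_____

Derivation:
Simulating step by step:
Generation 0 (given above): 12 live cells
Generation 1: 12 live cells
X___X__
_____XX
X____XX
_______
____X__
_____XX
____X_X
Generation 2: 13 live cells
X___X__
____X__
X____X_
_____XX
_____X_
____X_X
X___X_X
Generation 3: 19 live cells
X__XX_X
____XXX
____XX_
____XX_
____X__
X___X_X
X__XX_X
Generation 4: 10 live cells
(generation 4 grid is the final answer)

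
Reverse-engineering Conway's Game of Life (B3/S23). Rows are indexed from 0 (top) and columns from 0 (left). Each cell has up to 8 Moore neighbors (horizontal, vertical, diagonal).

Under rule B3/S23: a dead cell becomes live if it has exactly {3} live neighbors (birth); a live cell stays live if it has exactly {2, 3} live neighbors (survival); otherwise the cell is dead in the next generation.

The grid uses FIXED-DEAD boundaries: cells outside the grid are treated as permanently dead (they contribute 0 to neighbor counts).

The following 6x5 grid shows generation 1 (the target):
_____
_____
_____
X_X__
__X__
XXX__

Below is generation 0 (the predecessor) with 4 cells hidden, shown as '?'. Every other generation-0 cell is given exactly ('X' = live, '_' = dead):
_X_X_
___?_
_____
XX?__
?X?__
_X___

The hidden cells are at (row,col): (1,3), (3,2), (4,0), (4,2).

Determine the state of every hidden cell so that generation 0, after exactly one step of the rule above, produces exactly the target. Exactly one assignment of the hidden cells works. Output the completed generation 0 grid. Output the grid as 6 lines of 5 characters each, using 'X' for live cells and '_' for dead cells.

Hidden generation-0 cells (in order): (1,3), (3,2), (4,0), (4,2).
A hidden cell only influences target cells in its own 3x3 neighborhood. Try each of the 2^4 = 16 assignments, step the completed generation 0 forward once under B3/S23, and compare with the target:
  (1,3)=_ (3,2)=_ (4,0)=_ (4,2)=_ -> step gives (3,1)='X' but target has '_' -> reject
  (1,3)=_ (3,2)=_ (4,0)=_ (4,2)=X -> step gives (3,1)='X' but target has '_' -> reject
  (1,3)=_ (3,2)=_ (4,0)=X (4,2)=_ -> step gives (3,1)='X' but target has '_' -> reject
  (1,3)=_ (3,2)=_ (4,0)=X (4,2)=X -> step reproduces the target at every cell -> ACCEPT
  (1,3)=_ (3,2)=X (4,0)=_ (4,2)=_ -> step gives (2,1)='X' but target has '_' -> reject
  (1,3)=_ (3,2)=X (4,0)=_ (4,2)=X -> step gives (2,1)='X' but target has '_' -> reject
  (1,3)=_ (3,2)=X (4,0)=X (4,2)=_ -> step gives (2,1)='X' but target has '_' -> reject
  (1,3)=_ (3,2)=X (4,0)=X (4,2)=X -> step gives (2,1)='X' but target has '_' -> reject
  (1,3)=X (3,2)=_ (4,0)=_ (4,2)=_ -> step gives (0,2)='X' but target has '_' -> reject
  (1,3)=X (3,2)=_ (4,0)=_ (4,2)=X -> step gives (0,2)='X' but target has '_' -> reject
  (1,3)=X (3,2)=_ (4,0)=X (4,2)=_ -> step gives (0,2)='X' but target has '_' -> reject
  (1,3)=X (3,2)=_ (4,0)=X (4,2)=X -> step gives (0,2)='X' but target has '_' -> reject
  (1,3)=X (3,2)=X (4,0)=_ (4,2)=_ -> step gives (0,2)='X' but target has '_' -> reject
  (1,3)=X (3,2)=X (4,0)=_ (4,2)=X -> step gives (0,2)='X' but target has '_' -> reject
  (1,3)=X (3,2)=X (4,0)=X (4,2)=_ -> step gives (0,2)='X' but target has '_' -> reject
  (1,3)=X (3,2)=X (4,0)=X (4,2)=X -> step gives (0,2)='X' but target has '_' -> reject
Unique solution: (1,3)=dead, (3,2)=dead, (4,0)=live, (4,2)=live.
Check: live-neighbor counts of every cell in the completed generation 0:
10201
11211
22100
34310
45310
33310
Applying B3/S23 to generation 0 with these counts gives:
_____
_____
_____
X_X__
__X__
XXX__
which matches the target exactly.

Answer: _X_X_
_____
_____
XX___
XXX__
_X___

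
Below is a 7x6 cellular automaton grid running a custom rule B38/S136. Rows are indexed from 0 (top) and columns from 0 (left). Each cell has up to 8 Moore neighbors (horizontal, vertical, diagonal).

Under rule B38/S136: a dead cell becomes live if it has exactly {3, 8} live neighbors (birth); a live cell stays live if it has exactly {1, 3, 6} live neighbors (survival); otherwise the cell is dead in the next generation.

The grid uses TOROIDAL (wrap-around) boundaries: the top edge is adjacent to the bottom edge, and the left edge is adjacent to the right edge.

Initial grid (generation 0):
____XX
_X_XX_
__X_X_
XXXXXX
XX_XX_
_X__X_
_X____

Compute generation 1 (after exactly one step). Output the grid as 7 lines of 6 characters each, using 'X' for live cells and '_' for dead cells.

Answer: X_XXX_
_XX___
______
___X__
______
_X_X_X
XX__XX

Derivation:
Simulating step by step:
Generation 0 (given above): 20 live cells
Generation 1: 14 live cells
(generation 1 grid is the final answer)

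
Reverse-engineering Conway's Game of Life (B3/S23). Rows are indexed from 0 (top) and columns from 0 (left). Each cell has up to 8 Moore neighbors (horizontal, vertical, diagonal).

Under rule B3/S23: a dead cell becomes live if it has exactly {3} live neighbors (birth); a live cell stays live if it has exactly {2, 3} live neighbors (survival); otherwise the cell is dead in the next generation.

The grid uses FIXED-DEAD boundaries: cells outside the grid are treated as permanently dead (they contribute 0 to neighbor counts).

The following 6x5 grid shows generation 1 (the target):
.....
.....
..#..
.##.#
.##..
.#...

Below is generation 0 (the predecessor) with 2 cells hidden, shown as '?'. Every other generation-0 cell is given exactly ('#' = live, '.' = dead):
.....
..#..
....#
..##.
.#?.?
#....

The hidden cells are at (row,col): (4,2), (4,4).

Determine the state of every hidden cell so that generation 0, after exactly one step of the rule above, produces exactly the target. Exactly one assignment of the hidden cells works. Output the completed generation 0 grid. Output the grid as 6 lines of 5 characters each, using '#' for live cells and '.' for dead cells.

Answer: .....
..#..
....#
..##.
.##.#
#....

Derivation:
Hidden generation-0 cells (in order): (4,2), (4,4).
A hidden cell only influences target cells in its own 3x3 neighborhood. Try each of the 2^2 = 4 assignments, step the completed generation 0 forward once under B3/S23, and compare with the target:
  (4,2)=. (4,4)=. -> step gives (3,1)='.' but target has '#' -> reject
  (4,2)=. (4,4)=# -> step gives (3,1)='.' but target has '#' -> reject
  (4,2)=# (4,4)=. -> step gives (3,3)='#' but target has '.' -> reject
  (4,2)=# (4,4)=# -> step reproduces the target at every cell -> ACCEPT
Unique solution: (4,2)=live, (4,4)=live.
Check: live-neighbor counts of every cell in the completed generation 0:
01110
01021
02341
13343
23341
13221
Applying B3/S23 to generation 0 with these counts gives:
.....
.....
..#..
.##.#
.##..
.#...
which matches the target exactly.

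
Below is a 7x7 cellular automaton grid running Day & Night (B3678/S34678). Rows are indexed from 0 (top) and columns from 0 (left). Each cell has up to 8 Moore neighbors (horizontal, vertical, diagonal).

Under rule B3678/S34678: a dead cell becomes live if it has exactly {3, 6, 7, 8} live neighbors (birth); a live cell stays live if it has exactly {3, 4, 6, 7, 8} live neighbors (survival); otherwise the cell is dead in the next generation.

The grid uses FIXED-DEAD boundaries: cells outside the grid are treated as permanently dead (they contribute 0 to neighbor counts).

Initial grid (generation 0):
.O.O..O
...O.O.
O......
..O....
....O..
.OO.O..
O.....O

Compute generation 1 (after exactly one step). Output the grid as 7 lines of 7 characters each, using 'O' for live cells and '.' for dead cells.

Answer: ..O.O..
..O.O..
.......
.......
.OO....
...O.O.
.O.....

Derivation:
Simulating step by step:
Generation 0 (given above): 13 live cells
Generation 1: 9 live cells
(generation 1 grid is the final answer)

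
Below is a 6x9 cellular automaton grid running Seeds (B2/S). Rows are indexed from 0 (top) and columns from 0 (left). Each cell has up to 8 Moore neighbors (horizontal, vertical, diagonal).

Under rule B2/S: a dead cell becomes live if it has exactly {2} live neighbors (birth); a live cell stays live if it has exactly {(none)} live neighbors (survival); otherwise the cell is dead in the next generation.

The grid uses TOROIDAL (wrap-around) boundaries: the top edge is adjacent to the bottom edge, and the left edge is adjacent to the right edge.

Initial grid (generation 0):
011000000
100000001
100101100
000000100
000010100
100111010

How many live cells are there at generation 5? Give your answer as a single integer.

Answer: 10

Derivation:
Simulating step by step:
Generation 0 (given above): 16 live cells
Generation 1: 13 live cells
000001110
000111110
010010000
000100000
000000001
000000001
Generation 2: 11 live cells
000100000
001000001
000000010
101010000
100000010
100001000
Generation 3: 19 live cells
111010001
000100010
101000000
000100110
000111100
010010100
Generation 4: 7 live cells
000000100
000010000
010010000
010000001
000000000
000000001
Generation 5: 10 live cells
000001010
000100000
001101000
001000000
000000011
000000010
Population at generation 5: 10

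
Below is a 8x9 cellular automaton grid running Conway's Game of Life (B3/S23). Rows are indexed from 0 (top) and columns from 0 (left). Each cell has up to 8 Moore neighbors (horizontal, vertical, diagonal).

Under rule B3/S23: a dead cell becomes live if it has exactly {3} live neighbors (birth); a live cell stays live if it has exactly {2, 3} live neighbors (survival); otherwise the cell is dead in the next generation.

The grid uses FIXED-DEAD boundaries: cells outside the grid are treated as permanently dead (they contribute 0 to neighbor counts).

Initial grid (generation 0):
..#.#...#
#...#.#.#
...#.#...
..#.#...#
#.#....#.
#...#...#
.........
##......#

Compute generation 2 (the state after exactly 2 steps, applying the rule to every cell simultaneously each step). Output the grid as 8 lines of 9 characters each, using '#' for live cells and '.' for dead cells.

Simulating step by step:
Generation 0 (given above): 21 live cells
Generation 1: 16 live cells
...#.#.#.
....#..#.
...#.#.#.
.##.#....
.......##
.#.......
##.......
.........
Generation 2: 22 live cells
(generation 2 grid is the final answer)

Answer: ....#.#..
...#.#.##
..##.##..
..###.###
.##......
##.......
##.......
.........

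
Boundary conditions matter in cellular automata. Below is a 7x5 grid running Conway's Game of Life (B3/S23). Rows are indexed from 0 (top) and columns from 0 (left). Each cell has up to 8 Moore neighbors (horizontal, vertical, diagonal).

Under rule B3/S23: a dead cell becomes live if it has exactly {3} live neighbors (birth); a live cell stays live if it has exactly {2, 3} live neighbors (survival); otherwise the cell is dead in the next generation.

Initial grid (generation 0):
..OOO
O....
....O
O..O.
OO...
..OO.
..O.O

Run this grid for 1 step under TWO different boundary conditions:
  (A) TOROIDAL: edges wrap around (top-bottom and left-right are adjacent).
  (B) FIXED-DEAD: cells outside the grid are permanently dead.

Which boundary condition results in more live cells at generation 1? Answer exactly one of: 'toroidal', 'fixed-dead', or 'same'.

Answer: toroidal

Derivation:
Under TOROIDAL boundary, generation 1:
OOO.O
O....
O...O
OO...
OO.O.
O.OOO
.O..O
Population = 18

Under FIXED-DEAD boundary, generation 1:
...O.
....O
.....
OO...
OO.O.
..OO.
..O..
Population = 10

Comparison: toroidal=18, fixed-dead=10 -> toroidal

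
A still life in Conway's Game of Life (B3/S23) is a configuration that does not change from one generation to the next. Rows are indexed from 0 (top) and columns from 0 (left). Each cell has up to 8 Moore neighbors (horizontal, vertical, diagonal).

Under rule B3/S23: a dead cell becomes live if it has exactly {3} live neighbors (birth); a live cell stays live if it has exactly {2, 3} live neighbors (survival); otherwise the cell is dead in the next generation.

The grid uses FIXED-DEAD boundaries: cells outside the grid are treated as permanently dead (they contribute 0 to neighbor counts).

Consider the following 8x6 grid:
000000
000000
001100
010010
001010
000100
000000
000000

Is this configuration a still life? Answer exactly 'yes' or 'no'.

Compute generation 1 and compare to generation 0 (given above):
Generation 1:
000000
000000
001100
010010
001010
000100
000000
000000
The grids are IDENTICAL -> still life.

Answer: yes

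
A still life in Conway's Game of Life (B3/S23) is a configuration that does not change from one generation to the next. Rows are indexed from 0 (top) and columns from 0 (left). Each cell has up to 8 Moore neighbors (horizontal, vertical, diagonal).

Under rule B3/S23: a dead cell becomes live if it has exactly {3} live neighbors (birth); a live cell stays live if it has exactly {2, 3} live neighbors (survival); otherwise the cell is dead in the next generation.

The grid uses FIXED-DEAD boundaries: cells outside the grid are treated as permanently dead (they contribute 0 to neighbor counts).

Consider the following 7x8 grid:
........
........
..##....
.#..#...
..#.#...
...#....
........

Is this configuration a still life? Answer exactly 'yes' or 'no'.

Compute generation 1 and compare to generation 0 (given above):
Generation 1:
........
........
..##....
.#..#...
..#.#...
...#....
........
The grids are IDENTICAL -> still life.

Answer: yes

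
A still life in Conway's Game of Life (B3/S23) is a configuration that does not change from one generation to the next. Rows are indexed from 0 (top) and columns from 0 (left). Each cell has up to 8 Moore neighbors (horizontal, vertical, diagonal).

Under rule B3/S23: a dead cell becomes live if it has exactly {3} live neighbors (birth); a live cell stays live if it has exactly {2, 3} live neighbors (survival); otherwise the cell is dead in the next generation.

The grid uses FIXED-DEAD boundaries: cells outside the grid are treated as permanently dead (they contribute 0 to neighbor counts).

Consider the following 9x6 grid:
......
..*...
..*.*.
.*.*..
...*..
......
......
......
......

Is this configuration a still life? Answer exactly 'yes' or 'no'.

Compute generation 1 and compare to generation 0 (given above):
Generation 1:
......
...*..
.**...
...**.
..*...
......
......
......
......
Cell (1,2) differs: gen0=1 vs gen1=0 -> NOT a still life.

Answer: no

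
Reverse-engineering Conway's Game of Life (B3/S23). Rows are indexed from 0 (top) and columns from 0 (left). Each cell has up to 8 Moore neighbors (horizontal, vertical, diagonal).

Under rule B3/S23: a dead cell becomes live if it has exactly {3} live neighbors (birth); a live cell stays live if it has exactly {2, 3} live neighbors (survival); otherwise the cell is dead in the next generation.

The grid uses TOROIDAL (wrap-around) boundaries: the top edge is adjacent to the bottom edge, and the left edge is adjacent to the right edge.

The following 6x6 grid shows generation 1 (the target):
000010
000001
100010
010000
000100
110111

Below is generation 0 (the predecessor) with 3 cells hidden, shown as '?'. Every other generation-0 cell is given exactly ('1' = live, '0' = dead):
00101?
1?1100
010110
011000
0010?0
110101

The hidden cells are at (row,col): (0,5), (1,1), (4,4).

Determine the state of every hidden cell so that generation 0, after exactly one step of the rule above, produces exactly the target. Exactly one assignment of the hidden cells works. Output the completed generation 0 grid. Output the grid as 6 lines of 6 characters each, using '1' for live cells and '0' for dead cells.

Answer: 001010
101100
010110
011000
001000
110101

Derivation:
Hidden generation-0 cells (in order): (0,5), (1,1), (4,4).
A hidden cell only influences target cells in its own 3x3 neighborhood. Try each of the 2^3 = 8 assignments, step the completed generation 0 forward once under B3/S23, and compare with the target:
  (0,5)=0 (1,1)=0 (4,4)=0 -> step reproduces the target at every cell -> ACCEPT
  (0,5)=0 (1,1)=0 (4,4)=1 -> step gives (3,4)='1' but target has '0' -> reject
  (0,5)=0 (1,1)=1 (4,4)=0 -> step gives (1,0)='1' but target has '0' -> reject
  (0,5)=0 (1,1)=1 (4,4)=1 -> step gives (1,0)='1' but target has '0' -> reject
  (0,5)=1 (1,1)=0 (4,4)=0 -> step gives (0,4)='0' but target has '1' -> reject
  (0,5)=1 (1,1)=0 (4,4)=1 -> step gives (0,4)='0' but target has '1' -> reject
  (0,5)=1 (1,1)=1 (4,4)=0 -> step gives (0,4)='0' but target has '1' -> reject
  (0,5)=1 (1,1)=1 (4,4)=1 -> step gives (0,4)='0' but target has '1' -> reject
Unique solution: (0,5)=dead, (1,1)=dead, (4,4)=dead.
Check: live-neighbor counts of every cell in the completed generation 0:
454534
144543
346422
234421
454322
234332
Applying B3/S23 to generation 0 with these counts gives:
000010
000001
100010
010000
000100
110111
which matches the target exactly.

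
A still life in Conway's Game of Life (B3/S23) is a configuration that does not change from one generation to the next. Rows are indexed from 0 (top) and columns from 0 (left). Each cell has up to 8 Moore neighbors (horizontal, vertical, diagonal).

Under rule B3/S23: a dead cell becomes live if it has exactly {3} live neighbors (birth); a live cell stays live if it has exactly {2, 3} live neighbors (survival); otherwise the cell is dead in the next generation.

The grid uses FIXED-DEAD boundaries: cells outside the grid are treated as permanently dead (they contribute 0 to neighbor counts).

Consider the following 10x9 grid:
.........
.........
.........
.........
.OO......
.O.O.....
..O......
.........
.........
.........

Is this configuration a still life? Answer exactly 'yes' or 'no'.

Answer: yes

Derivation:
Compute generation 1 and compare to generation 0 (given above):
Generation 1:
.........
.........
.........
.........
.OO......
.O.O.....
..O......
.........
.........
.........
The grids are IDENTICAL -> still life.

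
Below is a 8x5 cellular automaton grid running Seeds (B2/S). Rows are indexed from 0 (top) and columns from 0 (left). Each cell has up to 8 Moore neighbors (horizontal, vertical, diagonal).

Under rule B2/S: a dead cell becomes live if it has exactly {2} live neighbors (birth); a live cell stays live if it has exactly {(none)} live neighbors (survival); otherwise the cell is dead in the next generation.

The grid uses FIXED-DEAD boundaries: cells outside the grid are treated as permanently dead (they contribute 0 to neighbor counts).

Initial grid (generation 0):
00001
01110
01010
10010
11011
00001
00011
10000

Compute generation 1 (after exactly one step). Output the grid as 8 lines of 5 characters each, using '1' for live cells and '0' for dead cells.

Answer: 01000
10000
00000
00000
00000
11000
00000
00011

Derivation:
Simulating step by step:
Generation 0 (given above): 16 live cells
Generation 1: 6 live cells
(generation 1 grid is the final answer)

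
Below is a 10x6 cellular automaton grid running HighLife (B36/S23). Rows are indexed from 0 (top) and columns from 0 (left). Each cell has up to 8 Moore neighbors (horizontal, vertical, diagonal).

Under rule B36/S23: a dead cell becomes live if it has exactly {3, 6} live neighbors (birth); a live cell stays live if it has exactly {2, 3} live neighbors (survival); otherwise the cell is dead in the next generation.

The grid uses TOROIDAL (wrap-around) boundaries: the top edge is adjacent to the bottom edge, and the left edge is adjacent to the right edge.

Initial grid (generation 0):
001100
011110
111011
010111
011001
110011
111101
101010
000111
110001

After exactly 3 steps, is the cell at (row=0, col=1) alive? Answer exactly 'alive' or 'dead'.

Simulating step by step:
Generation 0 (given above): 36 live cells
Generation 1: 11 live cells
000001
000000
000000
001000
000010
001000
000000
000101
001100
110001
Generation 2: 14 live cells
000001
000000
000000
000000
000100
000000
000000
001110
011101
111011
Generation 3: 7 live cells
010011
000000
000000
000000
000000
000000
000100
010010
000010
000000

Cell (0,1) at generation 3: 1 -> alive

Answer: alive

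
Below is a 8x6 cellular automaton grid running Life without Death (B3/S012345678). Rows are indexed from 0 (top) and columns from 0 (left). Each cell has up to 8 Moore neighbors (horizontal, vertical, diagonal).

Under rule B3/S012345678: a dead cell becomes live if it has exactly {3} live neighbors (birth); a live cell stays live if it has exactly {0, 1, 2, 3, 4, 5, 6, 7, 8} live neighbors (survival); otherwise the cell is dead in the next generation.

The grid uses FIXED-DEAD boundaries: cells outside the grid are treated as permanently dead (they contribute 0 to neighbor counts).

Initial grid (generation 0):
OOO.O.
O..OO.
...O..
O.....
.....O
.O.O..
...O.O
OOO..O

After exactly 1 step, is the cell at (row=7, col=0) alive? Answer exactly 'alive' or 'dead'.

Answer: alive

Derivation:
Simulating step by step:
Generation 0 (given above): 18 live cells
Generation 1: 22 live cells
OOO.O.
O..OO.
...OO.
O.....
.....O
.OOO..
O..O.O
OOO.OO

Cell (7,0) at generation 1: 1 -> alive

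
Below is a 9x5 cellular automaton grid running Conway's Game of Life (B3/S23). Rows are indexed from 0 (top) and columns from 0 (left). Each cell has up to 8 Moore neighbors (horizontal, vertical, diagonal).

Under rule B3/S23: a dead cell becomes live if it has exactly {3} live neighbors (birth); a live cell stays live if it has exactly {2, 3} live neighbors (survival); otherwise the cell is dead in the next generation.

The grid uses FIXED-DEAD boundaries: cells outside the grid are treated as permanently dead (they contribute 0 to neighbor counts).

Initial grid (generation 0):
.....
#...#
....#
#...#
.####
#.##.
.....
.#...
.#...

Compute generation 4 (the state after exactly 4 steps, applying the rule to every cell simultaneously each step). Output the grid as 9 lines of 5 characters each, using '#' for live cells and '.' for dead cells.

Simulating step by step:
Generation 0 (given above): 14 live cells
Generation 1: 10 live cells
.....
.....
...##
.##.#
#...#
....#
.##..
.....
.....
Generation 2: 10 live cells
.....
.....
..###
.##.#
.#..#
.#.#.
.....
.....
.....
Generation 3: 10 live cells
.....
...#.
.##.#
.#..#
##..#
..#..
.....
.....
.....
Generation 4: 11 live cells
(generation 4 grid is the final answer)

Answer: .....
..##.
.##.#
....#
####.
.#...
.....
.....
.....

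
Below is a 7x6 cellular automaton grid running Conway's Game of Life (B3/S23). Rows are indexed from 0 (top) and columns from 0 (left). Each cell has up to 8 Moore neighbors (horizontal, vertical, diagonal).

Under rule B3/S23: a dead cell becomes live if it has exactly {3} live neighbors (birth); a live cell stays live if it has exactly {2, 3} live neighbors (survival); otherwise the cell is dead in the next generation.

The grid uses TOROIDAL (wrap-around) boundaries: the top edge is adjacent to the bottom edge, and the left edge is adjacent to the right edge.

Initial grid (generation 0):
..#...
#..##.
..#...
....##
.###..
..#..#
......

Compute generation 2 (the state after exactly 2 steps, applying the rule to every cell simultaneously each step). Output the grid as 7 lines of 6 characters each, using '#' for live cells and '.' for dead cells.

Answer: ...#..
..##..
.#.#..
.#.###
.....#
...##.
...#..

Derivation:
Simulating step by step:
Generation 0 (given above): 12 live cells
Generation 1: 14 live cells
...#..
.###..
......
.#..#.
####.#
.###..
......
Generation 2: 13 live cells
(generation 2 grid is the final answer)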